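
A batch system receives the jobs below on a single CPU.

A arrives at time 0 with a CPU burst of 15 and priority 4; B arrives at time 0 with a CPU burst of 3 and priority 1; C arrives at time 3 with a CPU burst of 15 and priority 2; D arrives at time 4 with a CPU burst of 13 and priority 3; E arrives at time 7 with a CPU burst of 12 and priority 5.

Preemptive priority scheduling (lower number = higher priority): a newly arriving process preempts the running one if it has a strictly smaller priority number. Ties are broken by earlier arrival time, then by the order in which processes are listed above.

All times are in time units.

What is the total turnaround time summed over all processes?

142

Schedule: | B 0-3 | C 3-18 | D 18-31 | A 31-46 | E 46-58 |
Completion: A=46  B=3  C=18  D=31  E=58
Turnaround (C−A): A=46  B=3  C=15  D=27  E=51
Turnaround = completion − arrival: A=46, B=3, C=15, D=27, E=51
Total turnaround = 46 + 3 + 15 + 27 + 51 = 142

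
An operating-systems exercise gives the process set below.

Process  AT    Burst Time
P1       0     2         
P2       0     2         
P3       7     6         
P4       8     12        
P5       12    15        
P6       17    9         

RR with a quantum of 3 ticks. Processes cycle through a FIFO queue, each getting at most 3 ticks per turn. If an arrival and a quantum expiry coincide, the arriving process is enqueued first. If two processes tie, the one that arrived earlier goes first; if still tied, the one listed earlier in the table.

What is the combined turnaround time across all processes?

110

Schedule: | P1 0-2 | P2 2-4 | idle 4-7 | P3 7-10 | P4 10-13 | P3 13-16 | P5 16-19 | P4 19-22 | P6 22-25 | P5 25-28 | P4 28-31 | P6 31-34 | P5 34-37 | P4 37-40 | P6 40-43 | P5 43-49 |
Completion: P1=2  P2=4  P3=16  P4=40  P5=49  P6=43
Turnaround = completion − arrival: P1=2, P2=4, P3=9, P4=32, P5=37, P6=26
Total turnaround = 2 + 4 + 9 + 32 + 37 + 26 = 110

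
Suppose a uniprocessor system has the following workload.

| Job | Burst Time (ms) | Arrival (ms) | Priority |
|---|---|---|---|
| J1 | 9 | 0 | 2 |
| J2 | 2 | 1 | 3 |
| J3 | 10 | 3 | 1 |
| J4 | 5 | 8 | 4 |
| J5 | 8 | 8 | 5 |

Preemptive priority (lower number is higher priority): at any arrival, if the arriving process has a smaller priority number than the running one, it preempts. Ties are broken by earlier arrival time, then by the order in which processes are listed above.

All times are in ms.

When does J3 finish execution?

Schedule: | J1 0-3 | J3 3-13 | J1 13-19 | J2 19-21 | J4 21-26 | J5 26-34 |
Completion: J1=19  J2=21  J3=13  J4=26  J5=34
Turnaround (C−A): J1=19  J2=20  J3=10  J4=18  J5=26

13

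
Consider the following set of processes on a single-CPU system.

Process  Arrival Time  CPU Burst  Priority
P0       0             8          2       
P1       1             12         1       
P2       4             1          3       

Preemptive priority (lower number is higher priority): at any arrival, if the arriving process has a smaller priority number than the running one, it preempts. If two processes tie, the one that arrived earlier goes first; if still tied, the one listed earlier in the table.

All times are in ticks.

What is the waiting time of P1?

0

Schedule: | P0 0-1 | P1 1-13 | P0 13-20 | P2 20-21 |
Completion: P0=20  P1=13  P2=21
Turnaround (C−A): P0=20  P1=12  P2=17
Waiting(P1) = turnaround − burst = 12 − 12 = 0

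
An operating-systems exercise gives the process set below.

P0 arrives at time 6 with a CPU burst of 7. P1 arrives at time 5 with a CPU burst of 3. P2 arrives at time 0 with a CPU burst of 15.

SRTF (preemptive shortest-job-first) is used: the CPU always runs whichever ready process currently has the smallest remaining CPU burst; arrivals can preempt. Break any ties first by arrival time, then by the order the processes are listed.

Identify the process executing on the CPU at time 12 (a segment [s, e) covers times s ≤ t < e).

Timeline: | P2 0-5 | P1 5-8 | P0 8-15 | P2 15-25 |
Completion: P0=15  P1=8  P2=25
Turnaround (C−A): P0=9  P1=3  P2=25

P0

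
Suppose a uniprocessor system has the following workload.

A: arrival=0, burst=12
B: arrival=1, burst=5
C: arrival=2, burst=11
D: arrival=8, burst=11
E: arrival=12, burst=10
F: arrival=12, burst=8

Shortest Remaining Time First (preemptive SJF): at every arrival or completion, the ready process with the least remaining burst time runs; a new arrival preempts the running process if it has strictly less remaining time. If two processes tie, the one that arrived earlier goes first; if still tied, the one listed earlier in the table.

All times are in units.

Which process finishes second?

A

Timeline: | A 0-1 | B 1-6 | A 6-17 | F 17-25 | E 25-35 | C 35-46 | D 46-57 |
Completion: A=17  B=6  C=46  D=57  E=35  F=25
Turnaround (C−A): A=17  B=5  C=44  D=49  E=23  F=13
Finish order: B → A → F → E → C → D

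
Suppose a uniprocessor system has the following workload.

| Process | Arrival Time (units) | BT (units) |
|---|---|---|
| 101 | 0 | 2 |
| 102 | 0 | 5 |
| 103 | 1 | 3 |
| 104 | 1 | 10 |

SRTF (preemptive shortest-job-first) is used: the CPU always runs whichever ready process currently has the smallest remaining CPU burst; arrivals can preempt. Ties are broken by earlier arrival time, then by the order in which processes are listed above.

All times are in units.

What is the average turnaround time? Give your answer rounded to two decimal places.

Gantt: | 101 0-2 | 103 2-5 | 102 5-10 | 104 10-20 |
Completion: 101=2  102=10  103=5  104=20
Turnaround times: 101=2, 102=10, 103=4, 104=19
Average turnaround = (2+10+4+19) / 4 = 35/4 = 8.75

8.75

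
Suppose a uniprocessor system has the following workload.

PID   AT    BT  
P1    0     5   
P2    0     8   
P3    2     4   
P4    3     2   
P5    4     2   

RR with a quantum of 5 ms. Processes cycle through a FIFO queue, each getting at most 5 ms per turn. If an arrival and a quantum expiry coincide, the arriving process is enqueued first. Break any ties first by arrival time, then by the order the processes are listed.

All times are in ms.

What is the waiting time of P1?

Timeline: | P1 0-5 | P2 5-10 | P3 10-14 | P4 14-16 | P5 16-18 | P2 18-21 |
Completion: P1=5  P2=21  P3=14  P4=16  P5=18
Turnaround (C−A): P1=5  P2=21  P3=12  P4=13  P5=14
Waiting(P1) = turnaround − burst = 5 − 5 = 0

0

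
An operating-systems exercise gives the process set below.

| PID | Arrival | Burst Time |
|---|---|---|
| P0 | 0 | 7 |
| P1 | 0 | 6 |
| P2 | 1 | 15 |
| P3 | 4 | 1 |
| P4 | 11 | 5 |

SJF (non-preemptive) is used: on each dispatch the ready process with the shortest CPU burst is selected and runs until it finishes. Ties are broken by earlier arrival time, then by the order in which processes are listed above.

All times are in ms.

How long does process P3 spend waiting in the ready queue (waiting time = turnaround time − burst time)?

Timeline: | P1 0-6 | P3 6-7 | P0 7-14 | P4 14-19 | P2 19-34 |
Completion: P0=14  P1=6  P2=34  P3=7  P4=19
Waiting(P3) = turnaround − burst = 3 − 1 = 2

2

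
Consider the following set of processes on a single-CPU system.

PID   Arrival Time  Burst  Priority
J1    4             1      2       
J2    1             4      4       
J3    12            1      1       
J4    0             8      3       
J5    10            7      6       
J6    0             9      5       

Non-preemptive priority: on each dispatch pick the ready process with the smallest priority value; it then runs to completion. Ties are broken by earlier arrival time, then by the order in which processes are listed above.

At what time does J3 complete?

Timeline: | J4 0-8 | J1 8-9 | J2 9-13 | J3 13-14 | J6 14-23 | J5 23-30 |
Completion: J1=9  J2=13  J3=14  J4=8  J5=30  J6=23

14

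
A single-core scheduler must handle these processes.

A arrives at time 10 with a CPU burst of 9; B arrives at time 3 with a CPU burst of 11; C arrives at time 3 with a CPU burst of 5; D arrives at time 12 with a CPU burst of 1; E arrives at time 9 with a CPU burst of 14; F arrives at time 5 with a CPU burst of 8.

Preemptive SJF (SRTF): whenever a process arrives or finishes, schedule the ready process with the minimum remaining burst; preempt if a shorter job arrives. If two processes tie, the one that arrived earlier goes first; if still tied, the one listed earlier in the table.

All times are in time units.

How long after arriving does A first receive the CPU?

Timeline: | idle 0-3 | C 3-8 | F 8-12 | D 12-13 | F 13-17 | A 17-26 | B 26-37 | E 37-51 |
Completion: A=26  B=37  C=8  D=13  E=51  F=17
Response(A) = first start − arrival = 17 − 10 = 7

7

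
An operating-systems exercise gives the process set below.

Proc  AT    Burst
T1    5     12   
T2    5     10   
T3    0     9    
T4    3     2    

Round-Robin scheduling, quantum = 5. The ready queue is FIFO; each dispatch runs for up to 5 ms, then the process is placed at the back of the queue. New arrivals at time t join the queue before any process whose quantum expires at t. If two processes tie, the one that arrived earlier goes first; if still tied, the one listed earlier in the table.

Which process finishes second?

T3

Timeline: | T3 0-5 | T4 5-7 | T1 7-12 | T2 12-17 | T3 17-21 | T1 21-26 | T2 26-31 | T1 31-33 |
Completion: T1=33  T2=31  T3=21  T4=7
Turnaround (C−A): T1=28  T2=26  T3=21  T4=4
Finish order: T4 → T3 → T2 → T1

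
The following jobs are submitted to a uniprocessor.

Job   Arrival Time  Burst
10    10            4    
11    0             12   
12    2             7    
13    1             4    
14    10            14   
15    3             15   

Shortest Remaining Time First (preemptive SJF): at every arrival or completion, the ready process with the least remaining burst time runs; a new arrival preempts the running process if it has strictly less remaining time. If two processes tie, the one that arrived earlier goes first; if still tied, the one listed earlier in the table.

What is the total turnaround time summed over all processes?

Gantt: | 11 0-1 | 13 1-5 | 12 5-12 | 10 12-16 | 11 16-27 | 14 27-41 | 15 41-56 |
Completion: 10=16  11=27  12=12  13=5  14=41  15=56
Turnaround (C−A): 10=6  11=27  12=10  13=4  14=31  15=53
Turnaround = completion − arrival: 10=6, 11=27, 12=10, 13=4, 14=31, 15=53
Total turnaround = 6 + 27 + 10 + 4 + 31 + 53 = 131

131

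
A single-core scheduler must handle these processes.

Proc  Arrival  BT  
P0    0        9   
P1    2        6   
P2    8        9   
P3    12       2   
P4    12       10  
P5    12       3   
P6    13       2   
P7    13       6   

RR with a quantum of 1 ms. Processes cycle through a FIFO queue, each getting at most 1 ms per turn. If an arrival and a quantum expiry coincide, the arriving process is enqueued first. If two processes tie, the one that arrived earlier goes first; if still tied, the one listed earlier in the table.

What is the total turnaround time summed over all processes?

187

Gantt: | P0 0-2 | P1 2-3 | P0 3-4 | P1 4-5 | P0 5-6 | P1 6-7 | P0 7-8 | P1 8-9 | P2 9-10 | P0 10-11 | P1 11-12 | P2 12-13 | P0 13-14 | P3 14-15 | P4 15-16 | P5 16-17 | P1 17-18 | P6 18-19 | P7 19-20 | P2 20-21 | P0 21-22 | P3 22-23 | P4 23-24 | P5 24-25 | P6 25-26 | P7 26-27 | P2 27-28 | P0 28-29 | P4 29-30 | P5 30-31 | P7 31-32 | P2 32-33 | P4 33-34 | P7 34-35 | P2 35-36 | P4 36-37 | P7 37-38 | P2 38-39 | P4 39-40 | P7 40-41 | P2 41-42 | P4 42-43 | P2 43-44 | P4 44-47 |
Completion: P0=29  P1=18  P2=44  P3=23  P4=47  P5=31  P6=26  P7=41
Turnaround (C−A): P0=29  P1=16  P2=36  P3=11  P4=35  P5=19  P6=13  P7=28
Turnaround = completion − arrival: P0=29, P1=16, P2=36, P3=11, P4=35, P5=19, P6=13, P7=28
Total turnaround = 29 + 16 + 36 + 11 + 35 + 19 + 13 + 28 = 187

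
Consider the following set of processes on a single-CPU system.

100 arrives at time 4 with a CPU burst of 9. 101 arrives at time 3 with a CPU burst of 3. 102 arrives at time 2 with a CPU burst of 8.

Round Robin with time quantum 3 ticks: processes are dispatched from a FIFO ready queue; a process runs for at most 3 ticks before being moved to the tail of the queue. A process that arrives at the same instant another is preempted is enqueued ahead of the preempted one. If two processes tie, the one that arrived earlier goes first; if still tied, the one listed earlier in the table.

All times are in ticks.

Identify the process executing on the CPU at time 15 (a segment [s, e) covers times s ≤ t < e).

100

Schedule: | idle 0-2 | 102 2-5 | 101 5-8 | 100 8-11 | 102 11-14 | 100 14-17 | 102 17-19 | 100 19-22 |
Completion: 100=22  101=8  102=19
Turnaround (C−A): 100=18  101=5  102=17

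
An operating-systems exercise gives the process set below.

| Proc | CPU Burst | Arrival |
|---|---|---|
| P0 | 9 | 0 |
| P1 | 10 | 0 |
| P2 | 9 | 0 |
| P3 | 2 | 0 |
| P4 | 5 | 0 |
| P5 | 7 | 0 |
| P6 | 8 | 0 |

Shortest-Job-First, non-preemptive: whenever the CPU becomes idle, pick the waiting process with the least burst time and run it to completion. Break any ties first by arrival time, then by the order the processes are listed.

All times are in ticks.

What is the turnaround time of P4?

Gantt: | P3 0-2 | P4 2-7 | P5 7-14 | P6 14-22 | P0 22-31 | P2 31-40 | P1 40-50 |
Completion: P0=31  P1=50  P2=40  P3=2  P4=7  P5=14  P6=22
Turnaround (C−A): P0=31  P1=50  P2=40  P3=2  P4=7  P5=14  P6=22
Turnaround(P4) = completion − arrival = 7 − 0 = 7

7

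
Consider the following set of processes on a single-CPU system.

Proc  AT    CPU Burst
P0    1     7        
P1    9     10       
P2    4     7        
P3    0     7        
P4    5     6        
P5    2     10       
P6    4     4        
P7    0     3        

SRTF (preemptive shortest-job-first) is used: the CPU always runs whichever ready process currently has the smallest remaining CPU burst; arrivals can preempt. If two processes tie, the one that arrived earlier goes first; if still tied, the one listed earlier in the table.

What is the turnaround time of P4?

Timeline: | P7 0-3 | P3 3-4 | P6 4-8 | P3 8-14 | P4 14-20 | P0 20-27 | P2 27-34 | P5 34-44 | P1 44-54 |
Completion: P0=27  P1=54  P2=34  P3=14  P4=20  P5=44  P6=8  P7=3
Turnaround (C−A): P0=26  P1=45  P2=30  P3=14  P4=15  P5=42  P6=4  P7=3
Turnaround(P4) = completion − arrival = 20 − 5 = 15

15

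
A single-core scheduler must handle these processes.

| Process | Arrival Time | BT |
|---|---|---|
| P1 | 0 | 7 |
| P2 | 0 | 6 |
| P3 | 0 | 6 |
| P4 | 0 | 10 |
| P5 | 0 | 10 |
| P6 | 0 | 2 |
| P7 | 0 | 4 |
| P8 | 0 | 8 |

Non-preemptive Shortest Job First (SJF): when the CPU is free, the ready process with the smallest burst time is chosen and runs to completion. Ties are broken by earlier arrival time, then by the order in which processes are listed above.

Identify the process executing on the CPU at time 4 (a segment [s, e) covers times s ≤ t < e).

P7

Schedule: | P6 0-2 | P7 2-6 | P2 6-12 | P3 12-18 | P1 18-25 | P8 25-33 | P4 33-43 | P5 43-53 |
Completion: P1=25  P2=12  P3=18  P4=43  P5=53  P6=2  P7=6  P8=33
Turnaround (C−A): P1=25  P2=12  P3=18  P4=43  P5=53  P6=2  P7=6  P8=33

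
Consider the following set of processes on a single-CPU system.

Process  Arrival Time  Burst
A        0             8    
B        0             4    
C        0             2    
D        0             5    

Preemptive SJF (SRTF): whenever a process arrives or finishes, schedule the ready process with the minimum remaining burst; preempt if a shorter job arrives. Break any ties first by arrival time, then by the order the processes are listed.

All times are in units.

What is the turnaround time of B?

6

Schedule: | C 0-2 | B 2-6 | D 6-11 | A 11-19 |
Completion: A=19  B=6  C=2  D=11
Turnaround (C−A): A=19  B=6  C=2  D=11
Turnaround(B) = completion − arrival = 6 − 0 = 6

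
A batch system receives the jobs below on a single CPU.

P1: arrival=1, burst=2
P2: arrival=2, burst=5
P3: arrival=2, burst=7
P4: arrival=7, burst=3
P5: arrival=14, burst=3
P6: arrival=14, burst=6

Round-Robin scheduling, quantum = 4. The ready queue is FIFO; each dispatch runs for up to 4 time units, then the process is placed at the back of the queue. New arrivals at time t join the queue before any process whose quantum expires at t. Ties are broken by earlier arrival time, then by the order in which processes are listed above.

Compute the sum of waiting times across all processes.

Timeline: | idle 0-1 | P1 1-3 | P2 3-7 | P3 7-11 | P4 11-14 | P2 14-15 | P3 15-18 | P5 18-21 | P6 21-27 |
Completion: P1=3  P2=15  P3=18  P4=14  P5=21  P6=27
Waiting = turnaround − burst: P1=0, P2=8, P3=9, P4=4, P5=4, P6=7
Total waiting = 0 + 8 + 9 + 4 + 4 + 7 = 32

32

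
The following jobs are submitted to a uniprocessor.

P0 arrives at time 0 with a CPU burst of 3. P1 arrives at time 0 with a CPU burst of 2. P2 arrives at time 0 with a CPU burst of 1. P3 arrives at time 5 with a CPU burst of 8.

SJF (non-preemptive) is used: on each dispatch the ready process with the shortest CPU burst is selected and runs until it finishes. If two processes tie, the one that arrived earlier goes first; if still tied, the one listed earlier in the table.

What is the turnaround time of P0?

6

Timeline: | P2 0-1 | P1 1-3 | P0 3-6 | P3 6-14 |
Completion: P0=6  P1=3  P2=1  P3=14
Turnaround (C−A): P0=6  P1=3  P2=1  P3=9
Turnaround(P0) = completion − arrival = 6 − 0 = 6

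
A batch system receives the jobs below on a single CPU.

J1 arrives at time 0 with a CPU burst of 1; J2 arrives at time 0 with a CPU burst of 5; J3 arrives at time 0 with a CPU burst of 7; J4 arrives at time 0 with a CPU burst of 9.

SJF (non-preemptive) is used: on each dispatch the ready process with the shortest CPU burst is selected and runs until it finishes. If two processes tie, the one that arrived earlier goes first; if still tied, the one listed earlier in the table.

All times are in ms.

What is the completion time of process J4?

22

Schedule: | J1 0-1 | J2 1-6 | J3 6-13 | J4 13-22 |
Completion: J1=1  J2=6  J3=13  J4=22
Turnaround (C−A): J1=1  J2=6  J3=13  J4=22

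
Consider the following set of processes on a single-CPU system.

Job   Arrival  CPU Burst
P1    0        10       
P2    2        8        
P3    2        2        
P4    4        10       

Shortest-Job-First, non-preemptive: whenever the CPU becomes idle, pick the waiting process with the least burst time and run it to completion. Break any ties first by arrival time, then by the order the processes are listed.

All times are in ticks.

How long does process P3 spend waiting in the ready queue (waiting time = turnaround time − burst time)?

Gantt: | P1 0-10 | P3 10-12 | P2 12-20 | P4 20-30 |
Completion: P1=10  P2=20  P3=12  P4=30
Waiting(P3) = turnaround − burst = 10 − 2 = 8

8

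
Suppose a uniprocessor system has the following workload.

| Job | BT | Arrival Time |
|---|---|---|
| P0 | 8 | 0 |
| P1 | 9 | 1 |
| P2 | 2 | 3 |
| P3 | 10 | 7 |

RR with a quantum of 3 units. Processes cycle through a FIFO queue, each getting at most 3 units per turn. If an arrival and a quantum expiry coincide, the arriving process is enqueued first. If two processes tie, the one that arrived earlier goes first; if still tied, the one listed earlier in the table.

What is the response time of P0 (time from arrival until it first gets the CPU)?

0

Gantt: | P0 0-3 | P1 3-6 | P2 6-8 | P0 8-11 | P1 11-14 | P3 14-17 | P0 17-19 | P1 19-22 | P3 22-29 |
Completion: P0=19  P1=22  P2=8  P3=29
Turnaround (C−A): P0=19  P1=21  P2=5  P3=22
Response(P0) = first start − arrival = 0 − 0 = 0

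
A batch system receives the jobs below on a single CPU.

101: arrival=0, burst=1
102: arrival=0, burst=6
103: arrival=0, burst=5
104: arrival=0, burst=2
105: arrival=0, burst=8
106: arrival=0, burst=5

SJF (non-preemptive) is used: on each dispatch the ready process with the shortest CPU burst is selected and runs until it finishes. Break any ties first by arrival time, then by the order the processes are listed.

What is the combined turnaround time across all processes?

Gantt: | 101 0-1 | 104 1-3 | 103 3-8 | 106 8-13 | 102 13-19 | 105 19-27 |
Completion: 101=1  102=19  103=8  104=3  105=27  106=13
Turnaround (C−A): 101=1  102=19  103=8  104=3  105=27  106=13
Turnaround = completion − arrival: 101=1, 102=19, 103=8, 104=3, 105=27, 106=13
Total turnaround = 1 + 19 + 8 + 3 + 27 + 13 = 71

71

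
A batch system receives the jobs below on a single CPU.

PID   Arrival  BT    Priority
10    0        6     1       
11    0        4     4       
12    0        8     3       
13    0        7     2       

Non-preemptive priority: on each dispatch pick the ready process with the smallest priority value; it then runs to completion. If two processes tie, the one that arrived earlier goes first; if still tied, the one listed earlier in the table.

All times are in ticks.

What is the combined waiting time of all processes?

40

Gantt: | 10 0-6 | 13 6-13 | 12 13-21 | 11 21-25 |
Completion: 10=6  11=25  12=21  13=13
Waiting = turnaround − burst: 10=0, 11=21, 12=13, 13=6
Total waiting = 0 + 21 + 13 + 6 = 40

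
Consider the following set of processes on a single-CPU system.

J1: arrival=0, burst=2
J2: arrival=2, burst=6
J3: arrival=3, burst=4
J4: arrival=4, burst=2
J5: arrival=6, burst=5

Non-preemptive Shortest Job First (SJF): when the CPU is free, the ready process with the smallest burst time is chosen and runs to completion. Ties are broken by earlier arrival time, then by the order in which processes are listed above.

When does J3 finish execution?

14

Schedule: | J1 0-2 | J2 2-8 | J4 8-10 | J3 10-14 | J5 14-19 |
Completion: J1=2  J2=8  J3=14  J4=10  J5=19
Turnaround (C−A): J1=2  J2=6  J3=11  J4=6  J5=13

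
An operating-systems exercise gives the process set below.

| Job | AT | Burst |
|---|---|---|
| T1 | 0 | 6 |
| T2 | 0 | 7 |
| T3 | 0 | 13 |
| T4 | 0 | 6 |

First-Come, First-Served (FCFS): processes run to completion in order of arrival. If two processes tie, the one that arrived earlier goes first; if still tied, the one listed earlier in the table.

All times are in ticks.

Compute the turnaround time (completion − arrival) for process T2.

Timeline: | T1 0-6 | T2 6-13 | T3 13-26 | T4 26-32 |
Completion: T1=6  T2=13  T3=26  T4=32
Turnaround (C−A): T1=6  T2=13  T3=26  T4=32
Turnaround(T2) = completion − arrival = 13 − 0 = 13

13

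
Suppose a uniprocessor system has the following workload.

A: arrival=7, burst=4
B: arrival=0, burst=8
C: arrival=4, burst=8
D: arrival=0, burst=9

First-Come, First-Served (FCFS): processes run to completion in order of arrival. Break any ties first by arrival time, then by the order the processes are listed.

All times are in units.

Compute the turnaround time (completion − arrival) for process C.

21

Gantt: | B 0-8 | D 8-17 | C 17-25 | A 25-29 |
Completion: A=29  B=8  C=25  D=17
Turnaround(C) = completion − arrival = 25 − 4 = 21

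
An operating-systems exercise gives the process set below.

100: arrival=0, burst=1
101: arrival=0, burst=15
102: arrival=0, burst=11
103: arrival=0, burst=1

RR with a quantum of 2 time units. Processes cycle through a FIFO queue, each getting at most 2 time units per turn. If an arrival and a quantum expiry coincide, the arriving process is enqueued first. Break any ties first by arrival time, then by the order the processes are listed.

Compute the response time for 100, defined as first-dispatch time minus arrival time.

Schedule: | 100 0-1 | 101 1-3 | 102 3-5 | 103 5-6 | 101 6-8 | 102 8-10 | 101 10-12 | 102 12-14 | 101 14-16 | 102 16-18 | 101 18-20 | 102 20-22 | 101 22-24 | 102 24-25 | 101 25-28 |
Completion: 100=1  101=28  102=25  103=6
Response(100) = first start − arrival = 0 − 0 = 0

0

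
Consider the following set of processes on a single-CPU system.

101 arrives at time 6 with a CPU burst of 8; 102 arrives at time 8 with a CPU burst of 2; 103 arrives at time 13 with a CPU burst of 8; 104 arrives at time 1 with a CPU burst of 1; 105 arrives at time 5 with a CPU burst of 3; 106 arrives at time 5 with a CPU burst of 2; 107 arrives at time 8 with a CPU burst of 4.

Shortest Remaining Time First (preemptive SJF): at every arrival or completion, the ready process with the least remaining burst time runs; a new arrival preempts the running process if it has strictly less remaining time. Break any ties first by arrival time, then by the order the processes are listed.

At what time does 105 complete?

10

Gantt: | idle 0-1 | 104 1-2 | idle 2-5 | 106 5-7 | 105 7-10 | 102 10-12 | 107 12-16 | 101 16-24 | 103 24-32 |
Completion: 101=24  102=12  103=32  104=2  105=10  106=7  107=16
Turnaround (C−A): 101=18  102=4  103=19  104=1  105=5  106=2  107=8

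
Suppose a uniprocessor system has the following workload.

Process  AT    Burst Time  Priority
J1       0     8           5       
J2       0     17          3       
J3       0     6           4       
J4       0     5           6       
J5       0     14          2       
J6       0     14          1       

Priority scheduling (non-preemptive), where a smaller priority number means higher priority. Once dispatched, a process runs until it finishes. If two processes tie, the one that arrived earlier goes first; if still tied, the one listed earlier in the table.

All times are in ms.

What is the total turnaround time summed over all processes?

261

Timeline: | J6 0-14 | J5 14-28 | J2 28-45 | J3 45-51 | J1 51-59 | J4 59-64 |
Completion: J1=59  J2=45  J3=51  J4=64  J5=28  J6=14
Turnaround (C−A): J1=59  J2=45  J3=51  J4=64  J5=28  J6=14
Turnaround = completion − arrival: J1=59, J2=45, J3=51, J4=64, J5=28, J6=14
Total turnaround = 59 + 45 + 51 + 64 + 28 + 14 = 261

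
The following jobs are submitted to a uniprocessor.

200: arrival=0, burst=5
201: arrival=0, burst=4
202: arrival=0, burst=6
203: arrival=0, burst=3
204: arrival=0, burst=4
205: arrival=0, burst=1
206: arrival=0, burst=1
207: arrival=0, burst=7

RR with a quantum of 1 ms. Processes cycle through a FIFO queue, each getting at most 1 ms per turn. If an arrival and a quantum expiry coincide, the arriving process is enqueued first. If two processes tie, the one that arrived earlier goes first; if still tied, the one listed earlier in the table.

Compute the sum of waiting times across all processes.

Gantt: | 200 0-1 | 201 1-2 | 202 2-3 | 203 3-4 | 204 4-5 | 205 5-6 | 206 6-7 | 207 7-8 | 200 8-9 | 201 9-10 | 202 10-11 | 203 11-12 | 204 12-13 | 207 13-14 | 200 14-15 | 201 15-16 | 202 16-17 | 203 17-18 | 204 18-19 | 207 19-20 | 200 20-21 | 201 21-22 | 202 22-23 | 204 23-24 | 207 24-25 | 200 25-26 | 202 26-27 | 207 27-28 | 202 28-29 | 207 29-31 |
Completion: 200=26  201=22  202=29  203=18  204=24  205=6  206=7  207=31
Turnaround (C−A): 200=26  201=22  202=29  203=18  204=24  205=6  206=7  207=31
Waiting = turnaround − burst: 200=21, 201=18, 202=23, 203=15, 204=20, 205=5, 206=6, 207=24
Total waiting = 21 + 18 + 23 + 15 + 20 + 5 + 6 + 24 = 132

132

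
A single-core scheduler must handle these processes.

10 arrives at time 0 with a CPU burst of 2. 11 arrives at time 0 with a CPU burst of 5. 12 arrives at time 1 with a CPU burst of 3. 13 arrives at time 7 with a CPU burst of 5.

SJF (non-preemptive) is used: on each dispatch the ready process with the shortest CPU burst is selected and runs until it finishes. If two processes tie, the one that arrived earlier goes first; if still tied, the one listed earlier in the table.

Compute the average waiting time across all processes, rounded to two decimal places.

2.25

Gantt: | 10 0-2 | 12 2-5 | 11 5-10 | 13 10-15 |
Completion: 10=2  11=10  12=5  13=15
Turnaround (C−A): 10=2  11=10  12=4  13=8
Waiting times: 10=0, 11=5, 12=1, 13=3
Average waiting = (0+5+1+3) / 4 = 9/4 = 2.25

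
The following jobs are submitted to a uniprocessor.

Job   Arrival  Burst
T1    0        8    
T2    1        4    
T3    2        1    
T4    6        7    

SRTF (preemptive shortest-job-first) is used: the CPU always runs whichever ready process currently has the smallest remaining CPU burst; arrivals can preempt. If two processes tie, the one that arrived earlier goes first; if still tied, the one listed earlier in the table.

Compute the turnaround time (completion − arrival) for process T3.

Schedule: | T1 0-1 | T2 1-2 | T3 2-3 | T2 3-6 | T1 6-13 | T4 13-20 |
Completion: T1=13  T2=6  T3=3  T4=20
Turnaround (C−A): T1=13  T2=5  T3=1  T4=14
Turnaround(T3) = completion − arrival = 3 − 2 = 1

1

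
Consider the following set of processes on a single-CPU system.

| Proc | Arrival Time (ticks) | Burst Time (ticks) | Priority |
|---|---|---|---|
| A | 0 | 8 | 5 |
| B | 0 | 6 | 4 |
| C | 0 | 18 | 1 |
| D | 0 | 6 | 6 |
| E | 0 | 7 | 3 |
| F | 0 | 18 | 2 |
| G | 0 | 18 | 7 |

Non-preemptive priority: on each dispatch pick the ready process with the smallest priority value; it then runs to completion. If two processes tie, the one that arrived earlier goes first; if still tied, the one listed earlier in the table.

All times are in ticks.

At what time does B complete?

49

Timeline: | C 0-18 | F 18-36 | E 36-43 | B 43-49 | A 49-57 | D 57-63 | G 63-81 |
Completion: A=57  B=49  C=18  D=63  E=43  F=36  G=81
Turnaround (C−A): A=57  B=49  C=18  D=63  E=43  F=36  G=81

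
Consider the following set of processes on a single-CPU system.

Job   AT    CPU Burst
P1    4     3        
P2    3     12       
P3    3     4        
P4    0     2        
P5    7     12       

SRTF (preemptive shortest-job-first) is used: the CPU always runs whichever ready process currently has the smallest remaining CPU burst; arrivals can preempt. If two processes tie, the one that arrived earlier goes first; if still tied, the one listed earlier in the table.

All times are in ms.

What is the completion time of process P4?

2

Schedule: | P4 0-2 | idle 2-3 | P3 3-7 | P1 7-10 | P2 10-22 | P5 22-34 |
Completion: P1=10  P2=22  P3=7  P4=2  P5=34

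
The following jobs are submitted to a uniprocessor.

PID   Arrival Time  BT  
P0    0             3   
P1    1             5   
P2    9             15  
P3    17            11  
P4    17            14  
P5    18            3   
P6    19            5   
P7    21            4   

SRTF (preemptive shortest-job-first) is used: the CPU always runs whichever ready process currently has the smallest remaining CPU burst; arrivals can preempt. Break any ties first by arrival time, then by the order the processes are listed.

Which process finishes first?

Timeline: | P0 0-3 | P1 3-8 | idle 8-9 | P2 9-18 | P5 18-21 | P7 21-25 | P6 25-30 | P2 30-36 | P3 36-47 | P4 47-61 |
Completion: P0=3  P1=8  P2=36  P3=47  P4=61  P5=21  P6=30  P7=25
Finish order: P0 → P1 → P5 → P7 → P6 → P2 → P3 → P4

P0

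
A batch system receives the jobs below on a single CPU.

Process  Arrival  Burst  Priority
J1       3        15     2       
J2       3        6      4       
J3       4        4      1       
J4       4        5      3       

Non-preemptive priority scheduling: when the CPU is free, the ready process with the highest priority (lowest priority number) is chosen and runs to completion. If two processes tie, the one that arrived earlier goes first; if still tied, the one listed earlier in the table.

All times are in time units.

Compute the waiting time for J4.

Schedule: | idle 0-3 | J1 3-18 | J3 18-22 | J4 22-27 | J2 27-33 |
Completion: J1=18  J2=33  J3=22  J4=27
Turnaround (C−A): J1=15  J2=30  J3=18  J4=23
Waiting(J4) = turnaround − burst = 23 − 5 = 18

18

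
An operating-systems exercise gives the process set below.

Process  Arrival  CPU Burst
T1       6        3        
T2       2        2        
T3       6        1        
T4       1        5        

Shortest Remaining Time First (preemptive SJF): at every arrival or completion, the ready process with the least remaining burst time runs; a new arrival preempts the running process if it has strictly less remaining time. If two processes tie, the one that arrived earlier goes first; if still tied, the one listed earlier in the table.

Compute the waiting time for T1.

3

Gantt: | idle 0-1 | T4 1-2 | T2 2-4 | T4 4-6 | T3 6-7 | T4 7-9 | T1 9-12 |
Completion: T1=12  T2=4  T3=7  T4=9
Turnaround (C−A): T1=6  T2=2  T3=1  T4=8
Waiting(T1) = turnaround − burst = 6 − 3 = 3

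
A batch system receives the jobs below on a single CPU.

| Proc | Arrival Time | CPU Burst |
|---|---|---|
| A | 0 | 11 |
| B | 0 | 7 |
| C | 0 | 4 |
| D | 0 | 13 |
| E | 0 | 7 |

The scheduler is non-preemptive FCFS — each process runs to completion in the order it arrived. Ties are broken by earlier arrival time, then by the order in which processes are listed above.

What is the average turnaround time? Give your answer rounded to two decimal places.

25.60

Timeline: | A 0-11 | B 11-18 | C 18-22 | D 22-35 | E 35-42 |
Completion: A=11  B=18  C=22  D=35  E=42
Turnaround times: A=11, B=18, C=22, D=35, E=42
Average turnaround = (11+18+22+35+42) / 5 = 128/5 = 25.60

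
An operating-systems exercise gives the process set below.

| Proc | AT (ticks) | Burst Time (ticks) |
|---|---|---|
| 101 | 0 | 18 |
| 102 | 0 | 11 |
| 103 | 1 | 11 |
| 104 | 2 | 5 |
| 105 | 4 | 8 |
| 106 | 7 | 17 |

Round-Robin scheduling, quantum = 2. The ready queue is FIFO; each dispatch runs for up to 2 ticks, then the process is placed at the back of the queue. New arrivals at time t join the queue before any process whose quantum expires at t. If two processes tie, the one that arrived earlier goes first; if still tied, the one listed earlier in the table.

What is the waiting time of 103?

43

Schedule: | 101 0-2 | 102 2-4 | 103 4-6 | 104 6-8 | 101 8-10 | 105 10-12 | 102 12-14 | 103 14-16 | 106 16-18 | 104 18-20 | 101 20-22 | 105 22-24 | 102 24-26 | 103 26-28 | 106 28-30 | 104 30-31 | 101 31-33 | 105 33-35 | 102 35-37 | 103 37-39 | 106 39-41 | 101 41-43 | 105 43-45 | 102 45-47 | 103 47-49 | 106 49-51 | 101 51-53 | 102 53-54 | 103 54-55 | 106 55-57 | 101 57-59 | 106 59-61 | 101 61-63 | 106 63-65 | 101 65-67 | 106 67-70 |
Completion: 101=67  102=54  103=55  104=31  105=45  106=70
Waiting(103) = turnaround − burst = 54 − 11 = 43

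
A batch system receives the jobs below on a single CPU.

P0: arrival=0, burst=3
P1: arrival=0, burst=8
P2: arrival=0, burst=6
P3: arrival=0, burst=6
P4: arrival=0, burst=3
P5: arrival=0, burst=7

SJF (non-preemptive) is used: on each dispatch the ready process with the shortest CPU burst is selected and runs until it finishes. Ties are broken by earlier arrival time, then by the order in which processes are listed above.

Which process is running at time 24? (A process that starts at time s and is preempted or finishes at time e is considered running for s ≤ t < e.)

P5

Gantt: | P0 0-3 | P4 3-6 | P2 6-12 | P3 12-18 | P5 18-25 | P1 25-33 |
Completion: P0=3  P1=33  P2=12  P3=18  P4=6  P5=25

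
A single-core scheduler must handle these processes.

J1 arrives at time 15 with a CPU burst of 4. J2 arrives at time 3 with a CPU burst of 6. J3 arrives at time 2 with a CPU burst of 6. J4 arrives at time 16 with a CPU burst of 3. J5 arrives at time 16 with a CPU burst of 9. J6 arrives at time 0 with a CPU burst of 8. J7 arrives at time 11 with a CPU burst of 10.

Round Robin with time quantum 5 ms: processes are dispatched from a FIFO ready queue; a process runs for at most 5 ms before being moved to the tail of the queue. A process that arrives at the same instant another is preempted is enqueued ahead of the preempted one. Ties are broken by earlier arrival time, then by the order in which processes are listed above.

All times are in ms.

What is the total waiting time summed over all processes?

Gantt: | J6 0-5 | J3 5-10 | J2 10-15 | J6 15-18 | J3 18-19 | J7 19-24 | J1 24-28 | J2 28-29 | J4 29-32 | J5 32-37 | J7 37-42 | J5 42-46 |
Completion: J1=28  J2=29  J3=19  J4=32  J5=46  J6=18  J7=42
Waiting = turnaround − burst: J1=9, J2=20, J3=11, J4=13, J5=21, J6=10, J7=21
Total waiting = 9 + 20 + 11 + 13 + 21 + 10 + 21 = 105

105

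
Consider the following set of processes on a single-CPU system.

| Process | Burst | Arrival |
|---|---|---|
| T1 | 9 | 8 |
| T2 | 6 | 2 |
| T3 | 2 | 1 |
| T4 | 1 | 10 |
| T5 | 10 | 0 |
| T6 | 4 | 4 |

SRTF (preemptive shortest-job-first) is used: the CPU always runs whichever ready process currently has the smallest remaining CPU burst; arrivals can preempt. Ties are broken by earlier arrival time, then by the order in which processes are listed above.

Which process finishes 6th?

T1

Gantt: | T5 0-1 | T3 1-3 | T2 3-4 | T6 4-8 | T2 8-10 | T4 10-11 | T2 11-14 | T5 14-23 | T1 23-32 |
Completion: T1=32  T2=14  T3=3  T4=11  T5=23  T6=8
Finish order: T3 → T6 → T4 → T2 → T5 → T1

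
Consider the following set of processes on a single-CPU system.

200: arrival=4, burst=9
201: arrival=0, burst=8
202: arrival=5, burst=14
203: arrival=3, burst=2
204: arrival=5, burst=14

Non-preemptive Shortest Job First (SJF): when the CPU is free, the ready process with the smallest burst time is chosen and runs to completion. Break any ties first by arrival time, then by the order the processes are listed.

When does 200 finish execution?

Timeline: | 201 0-8 | 203 8-10 | 200 10-19 | 202 19-33 | 204 33-47 |
Completion: 200=19  201=8  202=33  203=10  204=47
Turnaround (C−A): 200=15  201=8  202=28  203=7  204=42

19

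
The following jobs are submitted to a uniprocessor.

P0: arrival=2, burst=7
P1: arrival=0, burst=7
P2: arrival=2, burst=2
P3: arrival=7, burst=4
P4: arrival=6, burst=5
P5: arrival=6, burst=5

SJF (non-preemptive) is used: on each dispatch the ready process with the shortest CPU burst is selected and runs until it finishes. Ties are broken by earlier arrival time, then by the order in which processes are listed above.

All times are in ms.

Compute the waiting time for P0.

21

Gantt: | P1 0-7 | P2 7-9 | P3 9-13 | P4 13-18 | P5 18-23 | P0 23-30 |
Completion: P0=30  P1=7  P2=9  P3=13  P4=18  P5=23
Turnaround (C−A): P0=28  P1=7  P2=7  P3=6  P4=12  P5=17
Waiting(P0) = turnaround − burst = 28 − 7 = 21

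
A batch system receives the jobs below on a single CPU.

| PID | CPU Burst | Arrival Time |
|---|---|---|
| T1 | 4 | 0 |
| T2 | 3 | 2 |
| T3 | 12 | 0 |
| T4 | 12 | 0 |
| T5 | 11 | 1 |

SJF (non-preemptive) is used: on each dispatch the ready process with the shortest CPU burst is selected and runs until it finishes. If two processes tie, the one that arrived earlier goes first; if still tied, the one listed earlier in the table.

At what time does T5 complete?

18

Schedule: | T1 0-4 | T2 4-7 | T5 7-18 | T3 18-30 | T4 30-42 |
Completion: T1=4  T2=7  T3=30  T4=42  T5=18
Turnaround (C−A): T1=4  T2=5  T3=30  T4=42  T5=17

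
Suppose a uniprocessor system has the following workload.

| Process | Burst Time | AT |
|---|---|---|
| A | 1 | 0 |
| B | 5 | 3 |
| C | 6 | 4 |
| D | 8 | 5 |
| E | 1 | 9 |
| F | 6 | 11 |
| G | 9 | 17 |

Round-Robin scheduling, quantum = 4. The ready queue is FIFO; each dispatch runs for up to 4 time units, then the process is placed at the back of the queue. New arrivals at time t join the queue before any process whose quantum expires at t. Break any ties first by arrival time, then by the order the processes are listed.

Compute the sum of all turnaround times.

106

Timeline: | A 0-1 | idle 1-3 | B 3-7 | C 7-11 | D 11-15 | B 15-16 | E 16-17 | F 17-21 | C 21-23 | D 23-27 | G 27-31 | F 31-33 | G 33-38 |
Completion: A=1  B=16  C=23  D=27  E=17  F=33  G=38
Turnaround = completion − arrival: A=1, B=13, C=19, D=22, E=8, F=22, G=21
Total turnaround = 1 + 13 + 19 + 22 + 8 + 22 + 21 = 106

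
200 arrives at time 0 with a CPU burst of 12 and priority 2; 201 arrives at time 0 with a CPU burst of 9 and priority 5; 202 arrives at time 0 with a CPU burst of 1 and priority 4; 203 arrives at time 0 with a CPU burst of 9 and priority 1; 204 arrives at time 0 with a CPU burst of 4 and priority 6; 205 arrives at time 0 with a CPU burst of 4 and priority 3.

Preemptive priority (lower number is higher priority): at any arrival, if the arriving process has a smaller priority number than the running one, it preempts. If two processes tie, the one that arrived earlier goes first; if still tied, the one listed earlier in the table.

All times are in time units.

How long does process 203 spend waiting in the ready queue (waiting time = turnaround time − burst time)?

Schedule: | 203 0-9 | 200 9-21 | 205 21-25 | 202 25-26 | 201 26-35 | 204 35-39 |
Completion: 200=21  201=35  202=26  203=9  204=39  205=25
Waiting(203) = turnaround − burst = 9 − 9 = 0

0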